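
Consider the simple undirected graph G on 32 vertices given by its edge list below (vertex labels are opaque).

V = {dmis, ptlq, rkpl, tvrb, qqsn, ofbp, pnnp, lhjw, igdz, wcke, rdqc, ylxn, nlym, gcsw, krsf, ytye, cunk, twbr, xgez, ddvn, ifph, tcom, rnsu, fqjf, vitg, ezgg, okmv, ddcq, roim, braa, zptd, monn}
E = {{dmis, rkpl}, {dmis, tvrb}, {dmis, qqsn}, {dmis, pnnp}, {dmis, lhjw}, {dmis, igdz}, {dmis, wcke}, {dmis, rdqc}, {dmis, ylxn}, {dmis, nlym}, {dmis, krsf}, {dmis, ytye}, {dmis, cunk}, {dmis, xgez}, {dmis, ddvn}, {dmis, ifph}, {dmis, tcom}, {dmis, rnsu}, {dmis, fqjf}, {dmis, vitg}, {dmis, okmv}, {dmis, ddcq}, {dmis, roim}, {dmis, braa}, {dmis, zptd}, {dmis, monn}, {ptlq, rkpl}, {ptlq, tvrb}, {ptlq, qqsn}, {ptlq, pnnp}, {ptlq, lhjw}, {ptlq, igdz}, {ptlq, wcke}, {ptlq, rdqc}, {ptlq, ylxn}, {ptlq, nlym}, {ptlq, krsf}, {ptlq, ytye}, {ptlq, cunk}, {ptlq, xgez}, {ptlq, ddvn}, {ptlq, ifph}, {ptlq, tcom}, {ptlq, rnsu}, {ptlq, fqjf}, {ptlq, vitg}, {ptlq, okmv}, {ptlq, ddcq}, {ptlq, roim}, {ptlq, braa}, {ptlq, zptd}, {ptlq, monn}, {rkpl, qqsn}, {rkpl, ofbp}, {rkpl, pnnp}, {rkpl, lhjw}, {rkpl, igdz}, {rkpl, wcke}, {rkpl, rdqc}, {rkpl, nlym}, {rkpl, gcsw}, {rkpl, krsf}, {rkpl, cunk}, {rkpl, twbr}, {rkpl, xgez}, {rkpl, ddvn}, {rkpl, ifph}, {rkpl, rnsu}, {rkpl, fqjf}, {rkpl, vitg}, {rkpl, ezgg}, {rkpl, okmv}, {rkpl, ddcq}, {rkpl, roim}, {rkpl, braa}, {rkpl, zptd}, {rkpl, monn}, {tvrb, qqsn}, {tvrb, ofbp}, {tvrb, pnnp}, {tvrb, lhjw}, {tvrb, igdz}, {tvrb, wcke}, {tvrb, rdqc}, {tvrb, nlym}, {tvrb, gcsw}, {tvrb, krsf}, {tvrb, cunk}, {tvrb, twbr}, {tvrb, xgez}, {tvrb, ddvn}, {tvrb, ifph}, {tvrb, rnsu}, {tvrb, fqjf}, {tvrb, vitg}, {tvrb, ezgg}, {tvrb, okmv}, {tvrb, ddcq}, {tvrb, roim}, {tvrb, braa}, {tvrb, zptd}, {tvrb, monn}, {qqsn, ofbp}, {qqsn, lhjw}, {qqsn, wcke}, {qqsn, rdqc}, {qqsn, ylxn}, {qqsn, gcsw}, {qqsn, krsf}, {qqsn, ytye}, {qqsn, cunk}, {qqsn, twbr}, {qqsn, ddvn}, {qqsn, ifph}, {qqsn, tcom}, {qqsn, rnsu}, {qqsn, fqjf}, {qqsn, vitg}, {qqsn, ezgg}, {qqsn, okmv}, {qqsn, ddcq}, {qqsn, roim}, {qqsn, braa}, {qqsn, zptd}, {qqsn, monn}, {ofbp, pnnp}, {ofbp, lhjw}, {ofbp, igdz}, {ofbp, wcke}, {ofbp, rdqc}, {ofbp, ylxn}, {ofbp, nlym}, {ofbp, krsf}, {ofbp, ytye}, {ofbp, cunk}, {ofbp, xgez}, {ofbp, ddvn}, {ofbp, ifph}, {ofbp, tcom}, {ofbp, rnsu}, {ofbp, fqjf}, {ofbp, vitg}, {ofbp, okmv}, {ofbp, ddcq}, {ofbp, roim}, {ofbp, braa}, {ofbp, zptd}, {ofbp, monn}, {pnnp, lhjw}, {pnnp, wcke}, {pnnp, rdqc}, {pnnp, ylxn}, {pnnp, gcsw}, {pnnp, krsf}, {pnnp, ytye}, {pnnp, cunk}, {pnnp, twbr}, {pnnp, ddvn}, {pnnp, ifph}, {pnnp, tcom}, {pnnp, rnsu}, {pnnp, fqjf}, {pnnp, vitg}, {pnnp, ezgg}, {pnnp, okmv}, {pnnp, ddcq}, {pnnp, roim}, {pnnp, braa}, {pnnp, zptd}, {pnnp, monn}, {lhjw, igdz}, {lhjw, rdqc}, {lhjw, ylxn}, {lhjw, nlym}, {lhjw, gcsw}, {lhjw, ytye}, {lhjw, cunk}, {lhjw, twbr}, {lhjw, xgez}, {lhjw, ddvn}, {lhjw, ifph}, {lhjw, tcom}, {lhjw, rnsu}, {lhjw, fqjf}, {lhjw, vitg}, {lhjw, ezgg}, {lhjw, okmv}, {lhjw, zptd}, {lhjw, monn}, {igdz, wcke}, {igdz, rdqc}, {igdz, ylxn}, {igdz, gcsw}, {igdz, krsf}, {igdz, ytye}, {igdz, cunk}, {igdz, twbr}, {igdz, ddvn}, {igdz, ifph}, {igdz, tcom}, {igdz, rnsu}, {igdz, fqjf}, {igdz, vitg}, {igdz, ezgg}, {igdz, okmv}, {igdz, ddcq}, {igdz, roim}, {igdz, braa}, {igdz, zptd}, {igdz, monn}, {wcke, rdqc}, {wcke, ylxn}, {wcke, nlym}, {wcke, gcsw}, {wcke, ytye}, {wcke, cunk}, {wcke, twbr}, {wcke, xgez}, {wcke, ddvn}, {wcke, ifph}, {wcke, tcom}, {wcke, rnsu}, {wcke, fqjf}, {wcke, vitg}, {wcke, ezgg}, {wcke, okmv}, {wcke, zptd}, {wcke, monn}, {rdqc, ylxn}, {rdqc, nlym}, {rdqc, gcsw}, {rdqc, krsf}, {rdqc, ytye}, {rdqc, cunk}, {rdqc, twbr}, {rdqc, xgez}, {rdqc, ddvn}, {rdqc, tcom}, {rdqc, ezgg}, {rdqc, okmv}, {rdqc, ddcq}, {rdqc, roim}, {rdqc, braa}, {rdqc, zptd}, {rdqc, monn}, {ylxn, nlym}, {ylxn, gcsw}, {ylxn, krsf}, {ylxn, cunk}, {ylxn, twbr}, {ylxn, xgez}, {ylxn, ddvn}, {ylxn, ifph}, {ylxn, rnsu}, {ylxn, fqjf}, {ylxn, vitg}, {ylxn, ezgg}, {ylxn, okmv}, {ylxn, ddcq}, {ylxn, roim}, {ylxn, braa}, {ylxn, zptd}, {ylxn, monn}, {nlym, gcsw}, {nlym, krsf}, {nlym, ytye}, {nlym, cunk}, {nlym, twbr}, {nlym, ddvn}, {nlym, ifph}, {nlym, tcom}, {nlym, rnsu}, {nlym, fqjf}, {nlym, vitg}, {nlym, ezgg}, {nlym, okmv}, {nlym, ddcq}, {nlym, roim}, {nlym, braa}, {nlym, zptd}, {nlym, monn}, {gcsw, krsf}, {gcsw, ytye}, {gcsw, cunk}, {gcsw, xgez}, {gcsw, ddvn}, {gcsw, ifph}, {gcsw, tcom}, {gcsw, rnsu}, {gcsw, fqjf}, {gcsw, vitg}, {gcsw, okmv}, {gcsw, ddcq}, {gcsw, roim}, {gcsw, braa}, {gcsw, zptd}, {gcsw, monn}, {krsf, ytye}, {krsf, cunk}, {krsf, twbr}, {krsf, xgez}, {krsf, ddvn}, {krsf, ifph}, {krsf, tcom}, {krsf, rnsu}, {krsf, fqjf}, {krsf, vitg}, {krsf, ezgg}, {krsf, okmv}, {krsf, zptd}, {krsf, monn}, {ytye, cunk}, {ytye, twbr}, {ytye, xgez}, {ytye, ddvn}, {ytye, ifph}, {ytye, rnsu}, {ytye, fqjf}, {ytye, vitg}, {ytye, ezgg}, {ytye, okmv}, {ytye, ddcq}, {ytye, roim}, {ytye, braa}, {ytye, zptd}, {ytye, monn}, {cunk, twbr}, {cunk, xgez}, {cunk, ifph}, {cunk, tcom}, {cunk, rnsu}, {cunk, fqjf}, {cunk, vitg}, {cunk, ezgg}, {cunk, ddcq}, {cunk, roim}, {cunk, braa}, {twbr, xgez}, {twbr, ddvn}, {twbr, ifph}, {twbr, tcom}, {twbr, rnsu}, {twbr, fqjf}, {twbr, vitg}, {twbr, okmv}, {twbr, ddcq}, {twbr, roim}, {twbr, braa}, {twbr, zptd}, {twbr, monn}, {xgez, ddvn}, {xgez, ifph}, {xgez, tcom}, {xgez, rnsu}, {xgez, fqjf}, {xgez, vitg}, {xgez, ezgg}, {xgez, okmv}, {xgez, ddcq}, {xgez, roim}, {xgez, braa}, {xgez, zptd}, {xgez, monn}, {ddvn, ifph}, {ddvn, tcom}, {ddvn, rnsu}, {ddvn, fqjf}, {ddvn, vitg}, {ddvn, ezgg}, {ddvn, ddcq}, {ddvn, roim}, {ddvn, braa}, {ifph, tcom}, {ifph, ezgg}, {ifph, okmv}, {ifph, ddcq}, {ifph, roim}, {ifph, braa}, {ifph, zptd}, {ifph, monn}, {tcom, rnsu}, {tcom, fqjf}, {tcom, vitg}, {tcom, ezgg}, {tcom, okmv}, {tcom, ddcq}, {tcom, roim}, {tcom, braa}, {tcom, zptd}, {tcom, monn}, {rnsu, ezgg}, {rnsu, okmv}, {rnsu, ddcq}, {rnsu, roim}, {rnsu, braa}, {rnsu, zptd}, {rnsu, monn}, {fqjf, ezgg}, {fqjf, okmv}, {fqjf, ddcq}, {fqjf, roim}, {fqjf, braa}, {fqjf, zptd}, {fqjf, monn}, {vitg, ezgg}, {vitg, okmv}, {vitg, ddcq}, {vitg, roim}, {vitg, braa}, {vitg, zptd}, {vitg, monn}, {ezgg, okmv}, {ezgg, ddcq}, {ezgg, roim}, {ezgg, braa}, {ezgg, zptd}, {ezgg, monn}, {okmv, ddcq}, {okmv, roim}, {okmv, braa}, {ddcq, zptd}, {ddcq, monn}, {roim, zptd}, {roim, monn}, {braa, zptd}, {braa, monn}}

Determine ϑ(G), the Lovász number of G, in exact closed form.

6

Vertex ddcq has 26 neighbors: dmis, ptlq, rkpl, tvrb, qqsn, ofbp, pnnp, igdz, rdqc, ylxn, nlym, gcsw, ytye, cunk, twbr, xgez, ddvn, ifph, tcom, rnsu, fqjf, vitg, ezgg, okmv, zptd, monn.
deg(vitg) = 27; N(vitg) = {dmis, ptlq, rkpl, tvrb, qqsn, ofbp, pnnp, lhjw, igdz, wcke, ylxn, nlym, gcsw, krsf, ytye, cunk, twbr, xgez, ddvn, tcom, ezgg, okmv, ddcq, roim, braa, zptd, monn}.
deg(ptlq) = 26; N(ptlq) = {rkpl, tvrb, qqsn, pnnp, lhjw, igdz, wcke, rdqc, ylxn, nlym, krsf, ytye, cunk, xgez, ddvn, ifph, tcom, rnsu, fqjf, vitg, okmv, ddcq, roim, braa, zptd, monn}.
Vertex rdqc has 27 neighbors: dmis, ptlq, rkpl, tvrb, qqsn, ofbp, pnnp, lhjw, igdz, wcke, ylxn, nlym, gcsw, krsf, ytye, cunk, twbr, xgez, ddvn, tcom, ezgg, okmv, ddcq, roim, braa, zptd, monn.
Complete 6-partite, parts [6, 6, 5, 5, 5, 5]: perfect, ϑ = α = 6.
ϑ(G) ≈ 6.000000.
Check 6 ≤ 6 ≤ 6: collapsed.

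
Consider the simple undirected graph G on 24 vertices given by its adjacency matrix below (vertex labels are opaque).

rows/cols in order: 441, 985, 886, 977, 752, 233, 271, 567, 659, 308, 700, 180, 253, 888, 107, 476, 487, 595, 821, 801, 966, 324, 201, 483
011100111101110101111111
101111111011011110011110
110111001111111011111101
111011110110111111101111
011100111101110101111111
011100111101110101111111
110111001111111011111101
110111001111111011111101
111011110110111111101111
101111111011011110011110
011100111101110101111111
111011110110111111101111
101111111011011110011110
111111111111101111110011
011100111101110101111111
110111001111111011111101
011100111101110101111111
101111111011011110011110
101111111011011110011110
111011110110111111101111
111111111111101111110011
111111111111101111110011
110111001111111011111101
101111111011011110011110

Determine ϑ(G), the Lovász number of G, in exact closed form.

Vertex 801 has 20 neighbors: 441, 985, 886, 752, 233, 271, 567, 308, 700, 253, 888, 107, 476, 487, 595, 821, 966, 324, 201, 483.
deg(201) = 19; N(201) = {441, 985, 977, 752, 233, 659, 308, 700, 180, 253, 888, 107, 487, 595, 821, 801, 966, 324, 483}.
Vertex 888 has 21 neighbors: 441, 985, 886, 977, 752, 233, 271, 567, 659, 308, 700, 180, 253, 107, 476, 487, 595, 821, 801, 201, 483.
deg(752) = 18; N(752) = {985, 886, 977, 271, 567, 659, 308, 180, 253, 888, 476, 595, 821, 801, 966, 324, 201, 483}.
Complete 5-partite, parts [6, 6, 5, 4, 3]: perfect, ϑ = α = 6.
Numerically 6.0000000.
α=6, χ(Ḡ)=6; ϑ=6 lies between (collapsed).

6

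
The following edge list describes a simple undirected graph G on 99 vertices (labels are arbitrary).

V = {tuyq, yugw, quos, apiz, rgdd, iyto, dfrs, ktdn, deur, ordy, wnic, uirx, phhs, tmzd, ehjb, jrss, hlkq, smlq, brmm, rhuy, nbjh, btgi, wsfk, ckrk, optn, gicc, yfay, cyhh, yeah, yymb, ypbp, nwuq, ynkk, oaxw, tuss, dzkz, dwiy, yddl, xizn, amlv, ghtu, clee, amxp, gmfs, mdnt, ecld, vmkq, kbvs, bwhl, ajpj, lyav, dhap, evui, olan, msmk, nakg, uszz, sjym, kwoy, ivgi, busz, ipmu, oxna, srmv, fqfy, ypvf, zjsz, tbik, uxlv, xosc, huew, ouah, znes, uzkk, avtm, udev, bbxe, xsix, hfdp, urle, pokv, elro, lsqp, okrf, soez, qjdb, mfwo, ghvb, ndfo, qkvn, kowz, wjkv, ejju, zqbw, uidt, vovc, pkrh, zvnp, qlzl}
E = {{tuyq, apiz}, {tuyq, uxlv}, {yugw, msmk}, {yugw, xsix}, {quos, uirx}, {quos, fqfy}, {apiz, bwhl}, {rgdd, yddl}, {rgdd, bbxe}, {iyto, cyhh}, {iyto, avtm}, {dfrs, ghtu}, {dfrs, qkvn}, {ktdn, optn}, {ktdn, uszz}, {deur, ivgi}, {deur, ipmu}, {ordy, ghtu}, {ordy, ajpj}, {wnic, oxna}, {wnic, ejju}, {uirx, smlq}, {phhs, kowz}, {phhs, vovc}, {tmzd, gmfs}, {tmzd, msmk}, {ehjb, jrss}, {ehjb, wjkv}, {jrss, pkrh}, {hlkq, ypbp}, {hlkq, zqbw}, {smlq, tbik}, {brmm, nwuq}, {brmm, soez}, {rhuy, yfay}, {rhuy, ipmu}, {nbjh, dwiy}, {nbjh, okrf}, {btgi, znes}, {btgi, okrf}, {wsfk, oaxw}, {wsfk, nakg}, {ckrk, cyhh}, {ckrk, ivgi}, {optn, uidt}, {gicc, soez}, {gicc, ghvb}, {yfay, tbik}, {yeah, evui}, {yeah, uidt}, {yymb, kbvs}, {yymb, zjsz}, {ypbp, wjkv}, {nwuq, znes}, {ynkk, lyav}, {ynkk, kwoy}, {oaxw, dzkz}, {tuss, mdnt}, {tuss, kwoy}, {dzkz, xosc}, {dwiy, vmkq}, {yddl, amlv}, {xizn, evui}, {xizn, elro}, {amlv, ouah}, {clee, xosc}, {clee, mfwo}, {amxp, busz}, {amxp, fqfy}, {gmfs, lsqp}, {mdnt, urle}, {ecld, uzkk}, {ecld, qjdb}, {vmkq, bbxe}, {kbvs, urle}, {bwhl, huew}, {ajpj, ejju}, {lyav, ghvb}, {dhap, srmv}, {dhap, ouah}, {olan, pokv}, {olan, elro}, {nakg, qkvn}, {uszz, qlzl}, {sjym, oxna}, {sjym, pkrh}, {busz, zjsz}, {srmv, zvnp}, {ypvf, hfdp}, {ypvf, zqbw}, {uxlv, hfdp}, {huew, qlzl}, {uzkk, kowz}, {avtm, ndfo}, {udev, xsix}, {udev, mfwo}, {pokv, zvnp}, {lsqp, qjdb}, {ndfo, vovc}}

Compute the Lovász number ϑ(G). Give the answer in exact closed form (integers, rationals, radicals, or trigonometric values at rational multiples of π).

99*cos(pi/99)/(cos(pi/99) + 1)

Vertex dwiy has 2 neighbors: nbjh, vmkq.
N(tuyq) = {apiz, uxlv}, |N(tuyq)| = 2.
N(uirx) = {quos, smlq}, |N(uirx)| = 2.
Vertex iyto has 2 neighbors: cyhh, avtm.
Regular of degree 2 on 99 vertices: this is C_{99}, the 99-cycle.
Distinct eigenvalues (to 6 d.p.): [2.0, 1.995973, 1.98391, 1.963857, 1.935897, 1.900142, 1.856736, 1.805853, 1.747699, 1.682507, 1.610541, 1.532089, 1.447468, 1.357019, 1.261105, 1.160114, 1.054451, 0.944542, 0.83083, 0.713772, 0.593841, 0.471518, 0.347296, 0.221676, 0.095164, -0.031732, -0.1585, -0.28463, -0.409613, -0.532948, -0.654136, -0.77269, -0.888133, -1.0, -1.10784, -1.211219, -1.309721, -1.40295, -1.490529, -1.572106, -1.647353, -1.715967, -1.777671, -1.832217, -1.879385, -1.918986, -1.95086, -1.974878, -1.990944, -1.998993].
ϑ = −N·λ_min/(λ_max−λ_min) = −99·(-2*cos(pi/99))/(2−(-2*cos(pi/99))) = 99*cos(pi/99)/(cos(pi/99) + 1).
ϑ(G) ≈ 49.48753629.
α=49, χ(Ḡ)=50; ϑ=99*cos(pi/99)/(cos(pi/99) + 1) lies between (both strict).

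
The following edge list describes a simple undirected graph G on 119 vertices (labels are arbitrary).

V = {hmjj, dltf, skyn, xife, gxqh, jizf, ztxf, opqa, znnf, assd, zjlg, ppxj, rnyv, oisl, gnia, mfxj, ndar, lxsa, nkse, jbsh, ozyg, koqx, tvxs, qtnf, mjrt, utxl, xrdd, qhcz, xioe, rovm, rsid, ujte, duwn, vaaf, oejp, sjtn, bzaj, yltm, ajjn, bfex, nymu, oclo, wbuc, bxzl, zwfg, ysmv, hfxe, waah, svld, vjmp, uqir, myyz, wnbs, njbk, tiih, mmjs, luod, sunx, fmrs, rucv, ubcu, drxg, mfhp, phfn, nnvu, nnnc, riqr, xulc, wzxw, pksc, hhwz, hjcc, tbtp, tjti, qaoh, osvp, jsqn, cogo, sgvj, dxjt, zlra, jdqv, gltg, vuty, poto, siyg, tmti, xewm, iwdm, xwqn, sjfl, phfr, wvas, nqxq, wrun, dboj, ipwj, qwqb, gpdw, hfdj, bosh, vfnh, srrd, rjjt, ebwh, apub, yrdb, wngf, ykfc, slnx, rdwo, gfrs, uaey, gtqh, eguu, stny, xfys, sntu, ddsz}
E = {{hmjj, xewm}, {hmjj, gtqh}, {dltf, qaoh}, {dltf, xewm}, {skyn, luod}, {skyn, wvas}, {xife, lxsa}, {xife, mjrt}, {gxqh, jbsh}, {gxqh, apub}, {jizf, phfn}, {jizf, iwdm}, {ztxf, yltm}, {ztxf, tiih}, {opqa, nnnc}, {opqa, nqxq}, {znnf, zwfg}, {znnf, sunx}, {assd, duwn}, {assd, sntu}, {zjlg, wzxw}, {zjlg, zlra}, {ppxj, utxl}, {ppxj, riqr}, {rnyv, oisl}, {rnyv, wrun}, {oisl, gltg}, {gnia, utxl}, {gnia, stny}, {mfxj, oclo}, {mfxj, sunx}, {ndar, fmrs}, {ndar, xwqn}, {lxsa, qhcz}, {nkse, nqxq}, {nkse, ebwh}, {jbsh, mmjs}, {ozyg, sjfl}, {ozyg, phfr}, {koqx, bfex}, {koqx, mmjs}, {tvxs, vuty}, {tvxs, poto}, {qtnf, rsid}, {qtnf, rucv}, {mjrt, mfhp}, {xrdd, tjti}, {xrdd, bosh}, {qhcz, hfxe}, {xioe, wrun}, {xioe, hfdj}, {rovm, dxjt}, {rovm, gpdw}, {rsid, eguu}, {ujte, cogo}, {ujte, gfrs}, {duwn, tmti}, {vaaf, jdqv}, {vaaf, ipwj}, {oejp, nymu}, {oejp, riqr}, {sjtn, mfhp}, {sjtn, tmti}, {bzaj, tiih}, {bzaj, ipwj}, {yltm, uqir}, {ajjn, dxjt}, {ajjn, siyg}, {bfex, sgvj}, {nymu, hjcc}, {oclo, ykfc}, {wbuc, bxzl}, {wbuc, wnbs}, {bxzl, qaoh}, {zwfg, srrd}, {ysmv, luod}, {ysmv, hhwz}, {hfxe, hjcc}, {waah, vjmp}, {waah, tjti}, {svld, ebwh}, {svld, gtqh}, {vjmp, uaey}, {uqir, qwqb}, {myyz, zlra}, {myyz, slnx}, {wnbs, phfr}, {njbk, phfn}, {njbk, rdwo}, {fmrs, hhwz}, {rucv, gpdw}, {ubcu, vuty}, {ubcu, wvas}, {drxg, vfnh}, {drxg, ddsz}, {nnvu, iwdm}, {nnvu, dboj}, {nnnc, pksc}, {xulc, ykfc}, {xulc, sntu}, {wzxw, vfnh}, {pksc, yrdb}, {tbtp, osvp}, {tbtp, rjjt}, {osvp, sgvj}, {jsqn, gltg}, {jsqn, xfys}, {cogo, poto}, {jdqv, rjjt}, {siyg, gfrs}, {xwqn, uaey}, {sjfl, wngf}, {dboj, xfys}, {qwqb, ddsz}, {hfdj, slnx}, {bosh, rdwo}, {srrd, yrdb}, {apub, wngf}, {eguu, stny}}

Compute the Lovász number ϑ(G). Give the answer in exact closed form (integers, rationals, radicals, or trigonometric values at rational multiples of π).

Vertex oisl has 2 neighbors: rnyv, gltg.
deg(lxsa) = 2; N(lxsa) = {xife, qhcz}.
deg(wrun) = 2; N(wrun) = {rnyv, xioe}.
Vertex rdwo has 2 neighbors: njbk, bosh.
deg(v) = 2 for all v (|V|=119); this is C_{119}, the 119-cycle.
The 60 distinct eigenvalues: [2.0, 1.997, 1.989, 1.975, 1.956, 1.931, 1.9, 1.865, 1.824, 1.778, 1.728, 1.672, 1.612, 1.547, 1.478, 1.405, 1.328, 1.247, 1.163, 1.075, 0.985, 0.891, 0.796, 0.698, 0.598, 0.496, 0.393, 0.289, 0.185, 0.079, -0.026, -0.132, -0.237, -0.342, -0.445, -0.547, -0.648, -0.747, -0.844, -0.938, -1.03, -1.119, -1.205, -1.288, -1.367, -1.442, -1.513, -1.58, -1.642, -1.7, -1.754, -1.802, -1.845, -1.883, -1.916, -1.944, -1.966, -1.983, -1.994, -1.999].
ϑ = −N·λ_min/(λ_max−λ_min) = −119·(-2*cos(pi/119))/(2−(-2*cos(pi/119))) = 119*cos(pi/119)/(cos(pi/119) + 1).
ϑ(G) ≈ 59.48963156.
59 ≤ 119*cos(pi/119)/(cos(pi/119) + 1) ≤ 60: both strict.

119*cos(pi/119)/(cos(pi/119) + 1)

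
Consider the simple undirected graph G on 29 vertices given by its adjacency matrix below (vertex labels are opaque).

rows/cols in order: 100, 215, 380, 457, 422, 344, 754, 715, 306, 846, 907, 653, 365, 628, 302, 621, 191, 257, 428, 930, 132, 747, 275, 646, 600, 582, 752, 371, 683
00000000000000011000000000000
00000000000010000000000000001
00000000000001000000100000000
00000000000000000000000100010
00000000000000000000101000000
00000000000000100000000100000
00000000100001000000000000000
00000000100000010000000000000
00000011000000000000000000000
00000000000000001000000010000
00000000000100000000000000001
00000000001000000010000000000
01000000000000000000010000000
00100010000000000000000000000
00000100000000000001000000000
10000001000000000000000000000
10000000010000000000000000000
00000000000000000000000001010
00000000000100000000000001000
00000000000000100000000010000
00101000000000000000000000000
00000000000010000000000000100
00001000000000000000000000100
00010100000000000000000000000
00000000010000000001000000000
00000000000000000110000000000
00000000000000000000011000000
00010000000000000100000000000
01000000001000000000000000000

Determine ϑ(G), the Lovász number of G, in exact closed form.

29*cos(pi/29)/(cos(pi/29) + 1)

Vertex 371 has 2 neighbors: 457, 257.
deg(683) = 2; N(683) = {215, 907}.
deg(275) = 2; N(275) = {422, 752}.
Vertex 457 has 2 neighbors: 646, 371.
2-regular, N=29; this is C_{29}, the 29-cycle.
spec(A) ≈ [2.0, 1.953241, 1.815151, 1.592186, 1.294773, 0.936817, 0.535057, 0.108278, -0.323564, -0.740276, -1.122374, -1.451991, -1.713714, -1.895306, -1.988276] (distinct, 6 d.p.).
−29·(-2*cos(pi/29)) / ((2)−(-2*cos(pi/29))) = 29*cos(pi/29)/(cos(pi/29) + 1) = ϑ(G).
= 14.457375255… (decimal).
Check 14 ≤ 29*cos(pi/29)/(cos(pi/29) + 1) ≤ 15: both strict.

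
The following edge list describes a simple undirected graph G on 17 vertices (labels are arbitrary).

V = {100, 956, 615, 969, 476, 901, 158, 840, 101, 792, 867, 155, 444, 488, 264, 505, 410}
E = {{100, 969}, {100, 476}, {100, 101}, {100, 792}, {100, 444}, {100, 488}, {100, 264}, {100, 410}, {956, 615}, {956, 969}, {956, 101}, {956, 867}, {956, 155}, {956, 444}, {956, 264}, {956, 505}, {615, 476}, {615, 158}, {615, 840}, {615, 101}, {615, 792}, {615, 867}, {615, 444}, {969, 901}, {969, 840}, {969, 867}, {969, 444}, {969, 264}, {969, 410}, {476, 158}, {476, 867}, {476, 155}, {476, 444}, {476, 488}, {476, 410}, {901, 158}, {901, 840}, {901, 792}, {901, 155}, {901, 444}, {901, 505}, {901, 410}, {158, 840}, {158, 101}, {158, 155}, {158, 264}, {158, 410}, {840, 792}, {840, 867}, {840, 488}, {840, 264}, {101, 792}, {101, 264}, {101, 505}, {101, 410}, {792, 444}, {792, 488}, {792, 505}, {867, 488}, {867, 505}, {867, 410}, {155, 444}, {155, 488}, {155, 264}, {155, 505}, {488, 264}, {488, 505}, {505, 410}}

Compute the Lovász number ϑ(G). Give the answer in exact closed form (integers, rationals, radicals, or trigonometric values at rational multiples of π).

N(956) = {615, 969, 101, 867, 155, 444, 264, 505}, |N(956)| = 8.
N(505) = {956, 901, 101, 792, 867, 155, 488, 410}, |N(505)| = 8.
Vertex 840 has 8 neighbors: 615, 969, 901, 158, 792, 867, 488, 264.
Vertex 264 has 8 neighbors: 100, 956, 969, 158, 840, 101, 155, 488.
deg(v) = 8 for all v (|V|=17); Paley(17): SR with (k,λ,μ)=(8,3,4).
Distinct eigenvalues (to 3 d.p.): [8.0, 1.562, -2.562].
λ_max=8, λ_min=-sqrt(17)/2 - 1/2; ϑ = −17·λ_min/(λ_max−λ_min) = sqrt(17).
Numerically 4.123106.

sqrt(17)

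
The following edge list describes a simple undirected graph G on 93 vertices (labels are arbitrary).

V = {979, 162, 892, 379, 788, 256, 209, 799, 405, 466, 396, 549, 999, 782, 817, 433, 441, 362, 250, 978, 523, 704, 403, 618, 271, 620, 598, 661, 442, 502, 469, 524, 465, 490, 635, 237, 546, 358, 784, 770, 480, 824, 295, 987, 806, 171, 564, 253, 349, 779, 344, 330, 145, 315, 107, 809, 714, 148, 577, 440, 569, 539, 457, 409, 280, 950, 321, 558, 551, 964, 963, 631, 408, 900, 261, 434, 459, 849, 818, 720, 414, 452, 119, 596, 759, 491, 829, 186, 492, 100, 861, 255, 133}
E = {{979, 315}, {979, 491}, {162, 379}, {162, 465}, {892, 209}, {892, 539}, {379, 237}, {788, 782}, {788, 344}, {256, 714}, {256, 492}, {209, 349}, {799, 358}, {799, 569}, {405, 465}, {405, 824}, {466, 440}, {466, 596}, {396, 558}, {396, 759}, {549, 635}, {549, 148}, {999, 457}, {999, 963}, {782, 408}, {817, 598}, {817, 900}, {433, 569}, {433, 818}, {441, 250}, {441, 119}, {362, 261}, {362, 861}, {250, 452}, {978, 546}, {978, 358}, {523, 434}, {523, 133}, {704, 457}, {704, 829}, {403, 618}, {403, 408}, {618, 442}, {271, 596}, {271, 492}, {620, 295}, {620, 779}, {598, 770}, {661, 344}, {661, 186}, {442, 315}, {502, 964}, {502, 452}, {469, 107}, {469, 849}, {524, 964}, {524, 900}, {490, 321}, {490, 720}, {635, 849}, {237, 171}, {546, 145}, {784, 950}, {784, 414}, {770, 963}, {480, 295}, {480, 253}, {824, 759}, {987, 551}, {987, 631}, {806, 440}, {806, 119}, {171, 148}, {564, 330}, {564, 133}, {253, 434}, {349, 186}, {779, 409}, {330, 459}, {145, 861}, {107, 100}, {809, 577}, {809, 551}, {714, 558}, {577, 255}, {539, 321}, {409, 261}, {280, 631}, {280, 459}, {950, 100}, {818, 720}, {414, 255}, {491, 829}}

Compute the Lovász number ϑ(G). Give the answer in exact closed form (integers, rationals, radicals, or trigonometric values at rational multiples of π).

N(480) = {295, 253}, |N(480)| = 2.
Vertex 465 has 2 neighbors: 162, 405.
Vertex 433 has 2 neighbors: 569, 818.
N(396) = {558, 759}, |N(396)| = 2.
2-regular, N=93; connected 2-regular on 93 ⇒ C_{93}.
The 47 distinct eigenvalues: [2.0, 1.995, 1.982, 1.959, 1.927, 1.887, 1.838, 1.78, 1.715, 1.642, 1.561, 1.473, 1.378, 1.277, 1.17, 1.058, 0.941, 0.82, 0.695, 0.566, 0.436, 0.303, 0.169, 0.034, -0.101, -0.236, -0.369, -0.501, -0.631, -0.758, -0.881, -1.0, -1.115, -1.224, -1.328, -1.426, -1.518, -1.602, -1.679, -1.749, -1.81, -1.864, -1.908, -1.944, -1.972, -1.99, -1.999].
ϑ = −N·λ_min/(λ_max−λ_min) = −93·(-2*cos(pi/93))/(2−(-2*cos(pi/93))) = 93*cos(pi/93)/(cos(pi/93) + 1).
≈ 46.48673188 (to 8 d.p.).
Lovász sandwich 46 ≤ 93*cos(pi/93)/(cos(pi/93) + 1) ≤ 47: both strict.

93*cos(pi/93)/(cos(pi/93) + 1)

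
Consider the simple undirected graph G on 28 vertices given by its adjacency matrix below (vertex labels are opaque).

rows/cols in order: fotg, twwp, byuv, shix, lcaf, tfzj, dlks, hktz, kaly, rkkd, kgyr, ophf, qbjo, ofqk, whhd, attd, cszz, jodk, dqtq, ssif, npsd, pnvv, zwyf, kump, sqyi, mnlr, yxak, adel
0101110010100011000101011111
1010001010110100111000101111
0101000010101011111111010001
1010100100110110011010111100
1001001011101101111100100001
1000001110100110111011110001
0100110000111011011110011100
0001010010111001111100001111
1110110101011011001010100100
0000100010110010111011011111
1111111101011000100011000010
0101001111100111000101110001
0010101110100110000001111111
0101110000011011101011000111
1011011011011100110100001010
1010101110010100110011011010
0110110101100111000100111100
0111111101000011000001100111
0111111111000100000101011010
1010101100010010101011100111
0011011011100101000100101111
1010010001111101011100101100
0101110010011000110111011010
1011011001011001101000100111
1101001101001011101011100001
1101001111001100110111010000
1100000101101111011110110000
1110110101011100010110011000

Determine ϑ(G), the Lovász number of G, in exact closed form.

Vertex zwyf has 15 neighbors: twwp, shix, lcaf, tfzj, kaly, ophf, qbjo, cszz, jodk, ssif, npsd, pnvv, kump, sqyi, yxak.
N(fotg) = {twwp, shix, lcaf, tfzj, kaly, kgyr, whhd, attd, ssif, pnvv, kump, sqyi, mnlr, yxak, adel}, |N(fotg)| = 15.
N(whhd) = {fotg, byuv, shix, tfzj, dlks, kaly, rkkd, ophf, qbjo, ofqk, cszz, jodk, ssif, sqyi, yxak}, |N(whhd)| = 15.
Vertex qbjo has 15 neighbors: byuv, lcaf, dlks, hktz, kaly, kgyr, ofqk, whhd, pnvv, zwyf, kump, sqyi, mnlr, yxak, adel.
28-vertex 15-regular graph: this is K(8,2), the Kneser graph.
Distinct eigenvalues (to 4 d.p.): [15.0, 1.0, -5.0].
Lovász: ϑ = −28(-5)/(15+-1*(-5)) = 7.
≈ 7.00000 (to 5 d.p.).

7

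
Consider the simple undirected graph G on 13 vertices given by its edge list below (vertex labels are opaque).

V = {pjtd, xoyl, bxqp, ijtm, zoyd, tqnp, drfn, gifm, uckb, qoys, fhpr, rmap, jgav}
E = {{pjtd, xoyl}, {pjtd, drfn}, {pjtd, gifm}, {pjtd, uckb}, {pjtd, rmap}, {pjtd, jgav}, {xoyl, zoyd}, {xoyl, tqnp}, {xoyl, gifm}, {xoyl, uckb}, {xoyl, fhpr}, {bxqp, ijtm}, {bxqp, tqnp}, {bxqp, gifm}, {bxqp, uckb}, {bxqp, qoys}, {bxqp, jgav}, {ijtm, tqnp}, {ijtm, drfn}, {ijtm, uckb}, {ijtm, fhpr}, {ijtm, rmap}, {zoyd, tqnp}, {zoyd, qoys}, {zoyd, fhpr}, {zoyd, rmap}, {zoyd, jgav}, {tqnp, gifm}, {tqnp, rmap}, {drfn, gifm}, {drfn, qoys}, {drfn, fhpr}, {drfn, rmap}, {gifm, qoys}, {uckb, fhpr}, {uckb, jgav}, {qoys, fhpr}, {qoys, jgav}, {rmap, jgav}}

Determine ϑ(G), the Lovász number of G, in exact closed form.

Vertex ijtm has 6 neighbors: bxqp, tqnp, drfn, uckb, fhpr, rmap.
Vertex bxqp has 6 neighbors: ijtm, tqnp, gifm, uckb, qoys, jgav.
deg(zoyd) = 6; N(zoyd) = {xoyl, tqnp, qoys, fhpr, rmap, jgav}.
deg(rmap) = 6; N(rmap) = {pjtd, ijtm, zoyd, tqnp, drfn, jgav}.
6-regular, N=13; strongly regular (13,6,2,3).
spec(A) ≈ [6.0, 1.303, -2.303] (distinct, 3 d.p.).
ϑ = −N·λ_min/(λ_max−λ_min) = −13·(-sqrt(13)/2 - 1/2)/(6−(-sqrt(13)/2 - 1/2)) = sqrt(13).
ϑ(G) ≈ 3.6056.

sqrt(13)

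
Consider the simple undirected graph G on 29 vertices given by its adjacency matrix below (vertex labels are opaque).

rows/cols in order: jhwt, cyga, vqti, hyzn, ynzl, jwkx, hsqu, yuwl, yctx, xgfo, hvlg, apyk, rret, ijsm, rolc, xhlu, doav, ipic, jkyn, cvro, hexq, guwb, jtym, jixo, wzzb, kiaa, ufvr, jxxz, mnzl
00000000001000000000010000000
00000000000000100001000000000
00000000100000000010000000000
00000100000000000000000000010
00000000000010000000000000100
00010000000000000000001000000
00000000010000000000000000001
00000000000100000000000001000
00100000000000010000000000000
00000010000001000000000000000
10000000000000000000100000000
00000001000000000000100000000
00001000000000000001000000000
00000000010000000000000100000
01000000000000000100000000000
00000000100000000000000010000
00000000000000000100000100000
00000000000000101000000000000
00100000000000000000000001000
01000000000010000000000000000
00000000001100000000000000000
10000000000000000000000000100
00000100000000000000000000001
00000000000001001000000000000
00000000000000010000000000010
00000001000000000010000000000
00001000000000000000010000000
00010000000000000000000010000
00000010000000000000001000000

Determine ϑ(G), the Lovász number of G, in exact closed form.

29*cos(pi/29)/(cos(pi/29) + 1)

deg(doav) = 2; N(doav) = {ipic, jixo}.
N(jhwt) = {hvlg, guwb}, |N(jhwt)| = 2.
deg(jwkx) = 2; N(jwkx) = {hyzn, jtym}.
deg(hexq) = 2; N(hexq) = {hvlg, apyk}.
G on 29 vertices is 2-regular; this is C_{29}, the 29-cycle.
Distinct eigenvalues (to 4 d.p.): [2.0, 1.9532, 1.8152, 1.5922, 1.2948, 0.9368, 0.5351, 0.1083, -0.3236, -0.7403, -1.1224, -1.452, -1.7137, -1.8953, -1.9883].
−29·(-2*cos(pi/29)) / ((2)−(-2*cos(pi/29))) = 29*cos(pi/29)/(cos(pi/29) + 1) = ϑ(G).
= 14.457375255… (decimal).
14 ≤ 29*cos(pi/29)/(cos(pi/29) + 1) ≤ 15: both strict.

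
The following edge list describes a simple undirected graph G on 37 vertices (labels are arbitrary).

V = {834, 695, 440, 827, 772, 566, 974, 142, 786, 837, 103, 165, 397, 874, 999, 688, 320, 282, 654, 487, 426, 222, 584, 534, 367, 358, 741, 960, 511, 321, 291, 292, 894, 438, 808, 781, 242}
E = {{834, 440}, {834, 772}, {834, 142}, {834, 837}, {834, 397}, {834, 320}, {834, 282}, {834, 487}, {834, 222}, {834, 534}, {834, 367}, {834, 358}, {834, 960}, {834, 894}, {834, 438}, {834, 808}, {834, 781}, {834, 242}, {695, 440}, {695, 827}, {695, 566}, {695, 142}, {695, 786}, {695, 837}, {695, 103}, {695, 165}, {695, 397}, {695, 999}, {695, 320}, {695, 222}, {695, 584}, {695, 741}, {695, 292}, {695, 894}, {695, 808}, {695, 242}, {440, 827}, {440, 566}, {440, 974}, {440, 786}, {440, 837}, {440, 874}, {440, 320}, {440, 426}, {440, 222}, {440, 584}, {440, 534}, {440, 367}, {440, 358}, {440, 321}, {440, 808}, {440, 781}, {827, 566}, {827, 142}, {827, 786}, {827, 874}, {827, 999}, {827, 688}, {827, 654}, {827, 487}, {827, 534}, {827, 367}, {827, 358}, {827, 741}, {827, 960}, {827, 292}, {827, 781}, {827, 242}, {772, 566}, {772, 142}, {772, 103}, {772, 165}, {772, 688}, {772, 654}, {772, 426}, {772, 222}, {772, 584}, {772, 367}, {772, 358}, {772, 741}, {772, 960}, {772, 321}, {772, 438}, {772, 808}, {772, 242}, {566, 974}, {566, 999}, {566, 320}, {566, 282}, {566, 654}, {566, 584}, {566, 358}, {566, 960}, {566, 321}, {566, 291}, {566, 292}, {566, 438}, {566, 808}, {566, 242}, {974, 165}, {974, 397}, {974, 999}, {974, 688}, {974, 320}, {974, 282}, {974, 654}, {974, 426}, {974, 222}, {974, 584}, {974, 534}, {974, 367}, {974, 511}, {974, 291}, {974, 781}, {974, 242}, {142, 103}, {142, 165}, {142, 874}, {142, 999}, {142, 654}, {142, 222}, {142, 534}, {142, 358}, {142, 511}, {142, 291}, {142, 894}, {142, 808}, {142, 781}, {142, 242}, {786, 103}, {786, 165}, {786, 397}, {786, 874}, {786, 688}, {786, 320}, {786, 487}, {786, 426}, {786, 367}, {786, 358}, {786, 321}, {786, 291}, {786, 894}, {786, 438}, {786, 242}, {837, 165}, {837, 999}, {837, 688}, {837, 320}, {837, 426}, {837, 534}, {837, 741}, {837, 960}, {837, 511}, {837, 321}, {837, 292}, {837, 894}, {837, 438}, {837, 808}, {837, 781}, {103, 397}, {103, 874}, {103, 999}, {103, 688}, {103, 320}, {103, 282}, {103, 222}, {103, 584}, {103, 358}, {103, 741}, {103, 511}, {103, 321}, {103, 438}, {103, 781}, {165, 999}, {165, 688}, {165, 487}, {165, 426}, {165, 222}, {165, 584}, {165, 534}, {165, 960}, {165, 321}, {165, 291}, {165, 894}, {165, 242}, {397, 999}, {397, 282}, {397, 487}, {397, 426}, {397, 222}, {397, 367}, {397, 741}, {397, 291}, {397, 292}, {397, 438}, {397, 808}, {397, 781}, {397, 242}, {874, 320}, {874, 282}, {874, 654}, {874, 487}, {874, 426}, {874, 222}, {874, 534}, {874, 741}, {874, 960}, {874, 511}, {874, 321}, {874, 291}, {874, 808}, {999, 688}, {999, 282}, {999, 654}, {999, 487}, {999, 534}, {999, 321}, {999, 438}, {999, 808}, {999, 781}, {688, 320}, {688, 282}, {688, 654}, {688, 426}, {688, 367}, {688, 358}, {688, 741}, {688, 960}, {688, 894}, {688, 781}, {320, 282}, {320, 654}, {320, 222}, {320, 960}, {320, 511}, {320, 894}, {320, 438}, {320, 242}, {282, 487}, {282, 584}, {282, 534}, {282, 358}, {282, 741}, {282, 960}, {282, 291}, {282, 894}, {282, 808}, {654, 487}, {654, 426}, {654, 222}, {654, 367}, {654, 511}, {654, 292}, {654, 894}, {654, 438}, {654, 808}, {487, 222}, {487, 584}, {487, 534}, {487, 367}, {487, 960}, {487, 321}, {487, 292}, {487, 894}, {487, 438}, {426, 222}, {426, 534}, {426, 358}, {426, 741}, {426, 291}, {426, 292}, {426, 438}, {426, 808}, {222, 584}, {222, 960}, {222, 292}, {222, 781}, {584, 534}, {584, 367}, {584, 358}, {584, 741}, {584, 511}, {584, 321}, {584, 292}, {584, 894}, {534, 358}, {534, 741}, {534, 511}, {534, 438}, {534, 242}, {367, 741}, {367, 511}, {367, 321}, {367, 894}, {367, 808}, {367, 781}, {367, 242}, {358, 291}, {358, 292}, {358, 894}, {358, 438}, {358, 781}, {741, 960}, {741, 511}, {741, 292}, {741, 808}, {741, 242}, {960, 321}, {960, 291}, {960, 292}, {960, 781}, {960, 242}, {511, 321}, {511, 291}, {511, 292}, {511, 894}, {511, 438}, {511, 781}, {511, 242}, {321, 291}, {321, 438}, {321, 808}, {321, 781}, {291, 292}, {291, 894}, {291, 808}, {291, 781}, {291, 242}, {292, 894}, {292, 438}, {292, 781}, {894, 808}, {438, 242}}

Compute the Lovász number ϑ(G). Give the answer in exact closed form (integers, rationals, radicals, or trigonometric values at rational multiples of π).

N(837) = {834, 695, 440, 165, 999, 688, 320, 426, 534, 741, 960, 511, 321, 292, 894, 438, 808, 781}, |N(837)| = 18.
Vertex 827 has 18 neighbors: 695, 440, 566, 142, 786, 874, 999, 688, 654, 487, 534, 367, 358, 741, 960, 292, 781, 242.
Vertex 781 has 18 neighbors: 834, 440, 827, 974, 142, 837, 103, 397, 999, 688, 222, 367, 358, 960, 511, 321, 291, 292.
N(894) = {834, 695, 142, 786, 837, 165, 688, 320, 282, 654, 487, 584, 367, 358, 511, 291, 292, 808}, |N(894)| = 18.
Regular of degree 18 on 37 vertices: strongly regular (37,18,8,9).
Distinct eigenvalues (to 3 d.p.): [18.0, 2.541, -3.541].
ϑ = −N·λ_min/(λ_max−λ_min) = −37·(-sqrt(37)/2 - 1/2)/(18−(-sqrt(37)/2 - 1/2)) = sqrt(37).
≈ 6.0827625 (to 7 d.p.).

sqrt(37)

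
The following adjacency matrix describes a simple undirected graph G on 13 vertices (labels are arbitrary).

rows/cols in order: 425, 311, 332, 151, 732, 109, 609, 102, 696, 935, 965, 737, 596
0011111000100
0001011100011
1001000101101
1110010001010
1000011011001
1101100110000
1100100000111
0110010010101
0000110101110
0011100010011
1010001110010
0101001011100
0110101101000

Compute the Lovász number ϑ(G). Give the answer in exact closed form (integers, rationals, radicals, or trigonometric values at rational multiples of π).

sqrt(13)

Vertex 596 has 6 neighbors: 311, 332, 732, 609, 102, 935.
N(151) = {425, 311, 332, 109, 935, 737}, |N(151)| = 6.
N(732) = {425, 109, 609, 696, 935, 596}, |N(732)| = 6.
deg(332) = 6; N(332) = {425, 151, 102, 935, 965, 596}.
6-regular, N=13; strongly regular (13,6,2,3).
The 3 distinct eigenvalues: [6.0, 1.3028, -2.3028].
With N=13: ϑ(G) = 13·(-(-sqrt(13)/2 - 1/2))/(6−(-sqrt(13)/2 - 1/2)) = sqrt(13).
ϑ(G) ≈ 3.6055513.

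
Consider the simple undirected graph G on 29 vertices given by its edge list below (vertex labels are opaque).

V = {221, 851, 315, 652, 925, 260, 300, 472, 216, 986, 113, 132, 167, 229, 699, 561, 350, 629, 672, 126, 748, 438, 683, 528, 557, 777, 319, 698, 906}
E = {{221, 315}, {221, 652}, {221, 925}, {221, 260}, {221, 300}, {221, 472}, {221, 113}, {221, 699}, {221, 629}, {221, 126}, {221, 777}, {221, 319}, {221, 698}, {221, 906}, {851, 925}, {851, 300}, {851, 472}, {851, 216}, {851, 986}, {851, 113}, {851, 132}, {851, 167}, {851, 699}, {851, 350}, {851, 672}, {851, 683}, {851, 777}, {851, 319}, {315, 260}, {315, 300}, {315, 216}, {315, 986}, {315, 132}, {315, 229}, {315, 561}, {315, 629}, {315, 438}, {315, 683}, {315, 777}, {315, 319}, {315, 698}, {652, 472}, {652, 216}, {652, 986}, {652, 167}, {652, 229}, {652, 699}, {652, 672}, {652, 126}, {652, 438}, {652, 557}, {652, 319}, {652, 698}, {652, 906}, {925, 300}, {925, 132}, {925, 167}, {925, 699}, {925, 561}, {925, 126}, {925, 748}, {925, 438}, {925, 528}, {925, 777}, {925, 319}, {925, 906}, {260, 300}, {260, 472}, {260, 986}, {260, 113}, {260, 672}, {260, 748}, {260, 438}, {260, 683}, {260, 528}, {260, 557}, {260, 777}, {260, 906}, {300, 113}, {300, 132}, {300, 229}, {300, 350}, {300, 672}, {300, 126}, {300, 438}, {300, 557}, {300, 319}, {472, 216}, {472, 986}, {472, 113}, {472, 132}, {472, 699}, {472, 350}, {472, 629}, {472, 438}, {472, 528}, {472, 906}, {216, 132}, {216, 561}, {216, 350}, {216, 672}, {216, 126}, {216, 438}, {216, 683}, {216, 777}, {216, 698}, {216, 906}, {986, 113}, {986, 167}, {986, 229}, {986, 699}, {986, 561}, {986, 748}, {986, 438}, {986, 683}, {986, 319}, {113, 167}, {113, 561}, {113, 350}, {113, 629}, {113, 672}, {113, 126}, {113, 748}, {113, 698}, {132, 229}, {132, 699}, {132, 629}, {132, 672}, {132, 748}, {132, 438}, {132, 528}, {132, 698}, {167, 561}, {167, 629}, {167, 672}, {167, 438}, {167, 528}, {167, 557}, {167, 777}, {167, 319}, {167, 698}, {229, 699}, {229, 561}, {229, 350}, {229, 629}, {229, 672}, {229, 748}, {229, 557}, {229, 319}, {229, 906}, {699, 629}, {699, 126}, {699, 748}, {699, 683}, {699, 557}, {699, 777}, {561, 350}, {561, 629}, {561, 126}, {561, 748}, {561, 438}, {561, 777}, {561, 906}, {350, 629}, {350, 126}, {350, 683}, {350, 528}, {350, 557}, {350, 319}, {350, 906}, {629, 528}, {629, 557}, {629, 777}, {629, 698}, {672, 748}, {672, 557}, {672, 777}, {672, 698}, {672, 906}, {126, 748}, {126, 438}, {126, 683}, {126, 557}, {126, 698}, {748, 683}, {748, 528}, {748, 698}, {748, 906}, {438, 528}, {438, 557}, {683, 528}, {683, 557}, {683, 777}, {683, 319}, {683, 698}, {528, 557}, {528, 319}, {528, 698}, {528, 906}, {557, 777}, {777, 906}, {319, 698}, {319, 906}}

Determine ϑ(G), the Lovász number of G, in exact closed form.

sqrt(29)

Vertex 113 has 14 neighbors: 221, 851, 260, 300, 472, 986, 167, 561, 350, 629, 672, 126, 748, 698.
Vertex 683 has 14 neighbors: 851, 315, 260, 216, 986, 699, 350, 126, 748, 528, 557, 777, 319, 698.
Vertex 300 has 14 neighbors: 221, 851, 315, 925, 260, 113, 132, 229, 350, 672, 126, 438, 557, 319.
N(777) = {221, 851, 315, 925, 260, 216, 167, 699, 561, 629, 672, 683, 557, 906}, |N(777)| = 14.
29-vertex 14-regular graph: SR(29,14,6,7) — a Paley graph.
spec(A) ≈ [14.0, 2.192582, -3.192582] (distinct, 6 d.p.).
Lovász (edge-transitive): ϑ = −29·(-sqrt(29)/2 - 1/2)/((14)−(-sqrt(29)/2 - 1/2)) = sqrt(29).
Numerically 5.385164807.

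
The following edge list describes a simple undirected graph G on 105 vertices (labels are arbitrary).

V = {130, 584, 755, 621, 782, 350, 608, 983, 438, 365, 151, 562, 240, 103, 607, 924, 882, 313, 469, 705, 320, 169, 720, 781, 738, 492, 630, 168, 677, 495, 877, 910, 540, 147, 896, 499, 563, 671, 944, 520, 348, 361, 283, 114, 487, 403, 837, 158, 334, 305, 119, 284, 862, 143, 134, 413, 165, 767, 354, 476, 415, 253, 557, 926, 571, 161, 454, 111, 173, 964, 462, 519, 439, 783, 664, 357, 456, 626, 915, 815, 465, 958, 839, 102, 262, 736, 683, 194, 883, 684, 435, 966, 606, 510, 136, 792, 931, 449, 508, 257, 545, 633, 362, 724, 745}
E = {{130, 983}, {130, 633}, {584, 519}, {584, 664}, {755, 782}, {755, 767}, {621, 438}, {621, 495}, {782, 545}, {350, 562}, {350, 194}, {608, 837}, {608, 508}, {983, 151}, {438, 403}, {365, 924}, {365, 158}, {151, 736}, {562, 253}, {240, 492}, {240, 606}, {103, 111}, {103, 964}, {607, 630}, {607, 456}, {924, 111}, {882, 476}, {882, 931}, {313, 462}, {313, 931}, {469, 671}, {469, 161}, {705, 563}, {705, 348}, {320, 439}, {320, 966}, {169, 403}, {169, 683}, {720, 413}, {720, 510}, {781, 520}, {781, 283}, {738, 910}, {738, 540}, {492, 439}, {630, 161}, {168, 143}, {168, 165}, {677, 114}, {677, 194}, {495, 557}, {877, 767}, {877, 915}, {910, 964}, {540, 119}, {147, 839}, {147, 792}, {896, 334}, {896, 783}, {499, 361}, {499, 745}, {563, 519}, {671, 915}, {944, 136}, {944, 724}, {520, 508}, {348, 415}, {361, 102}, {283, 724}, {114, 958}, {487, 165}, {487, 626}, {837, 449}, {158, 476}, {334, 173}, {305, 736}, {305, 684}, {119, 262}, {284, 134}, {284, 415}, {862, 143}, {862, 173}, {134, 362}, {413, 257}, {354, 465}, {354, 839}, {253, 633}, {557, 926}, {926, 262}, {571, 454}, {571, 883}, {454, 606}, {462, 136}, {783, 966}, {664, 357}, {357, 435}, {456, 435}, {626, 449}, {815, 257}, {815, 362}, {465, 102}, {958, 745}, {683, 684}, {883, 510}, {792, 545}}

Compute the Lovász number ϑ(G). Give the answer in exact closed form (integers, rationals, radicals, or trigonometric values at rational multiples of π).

105*cos(pi/105)/(cos(pi/105) + 1)

deg(403) = 2; N(403) = {438, 169}.
Vertex 839 has 2 neighbors: 147, 354.
deg(313) = 2; N(313) = {462, 931}.
Vertex 161 has 2 neighbors: 469, 630.
Every vertex has degree 2 (N=105); this is C_{105}, the 105-cycle.
A has 53 distinct eigenvalues ≈ [2.0, 1.99642, 1.98569, 1.96786, 1.94298, 1.91115, 1.87247, 1.82709, 1.77517, 1.7169, 1.65248, 1.58214, 1.50614, 1.42475, 1.33826, 1.24698, 1.15123, 1.05137, 0.94774, 0.84071, 0.73068, 0.61803, 0.50317, 0.38651, 0.26847, 0.14946, 0.02992, -0.08973, -0.20906, -0.32764, -0.44504, -0.56085, -0.67466, -0.78605, -0.89463, -1.0, -1.10179, -1.19964, -1.2932, -1.38213, -1.4661, -1.54483, -1.61803, -1.68544, -1.74682, -1.80194, -1.85061, -1.89265, -1.92793, -1.9563, -1.97766, -1.99195, -1.9991].
−105·(-2*cos(pi/105)) / ((2)−(-2*cos(pi/105))) = 105*cos(pi/105)/(cos(pi/105) + 1) = ϑ(G).
ϑ(G) ≈ 52.48825.
Check 52 ≤ 105*cos(pi/105)/(cos(pi/105) + 1) ≤ 53: both strict.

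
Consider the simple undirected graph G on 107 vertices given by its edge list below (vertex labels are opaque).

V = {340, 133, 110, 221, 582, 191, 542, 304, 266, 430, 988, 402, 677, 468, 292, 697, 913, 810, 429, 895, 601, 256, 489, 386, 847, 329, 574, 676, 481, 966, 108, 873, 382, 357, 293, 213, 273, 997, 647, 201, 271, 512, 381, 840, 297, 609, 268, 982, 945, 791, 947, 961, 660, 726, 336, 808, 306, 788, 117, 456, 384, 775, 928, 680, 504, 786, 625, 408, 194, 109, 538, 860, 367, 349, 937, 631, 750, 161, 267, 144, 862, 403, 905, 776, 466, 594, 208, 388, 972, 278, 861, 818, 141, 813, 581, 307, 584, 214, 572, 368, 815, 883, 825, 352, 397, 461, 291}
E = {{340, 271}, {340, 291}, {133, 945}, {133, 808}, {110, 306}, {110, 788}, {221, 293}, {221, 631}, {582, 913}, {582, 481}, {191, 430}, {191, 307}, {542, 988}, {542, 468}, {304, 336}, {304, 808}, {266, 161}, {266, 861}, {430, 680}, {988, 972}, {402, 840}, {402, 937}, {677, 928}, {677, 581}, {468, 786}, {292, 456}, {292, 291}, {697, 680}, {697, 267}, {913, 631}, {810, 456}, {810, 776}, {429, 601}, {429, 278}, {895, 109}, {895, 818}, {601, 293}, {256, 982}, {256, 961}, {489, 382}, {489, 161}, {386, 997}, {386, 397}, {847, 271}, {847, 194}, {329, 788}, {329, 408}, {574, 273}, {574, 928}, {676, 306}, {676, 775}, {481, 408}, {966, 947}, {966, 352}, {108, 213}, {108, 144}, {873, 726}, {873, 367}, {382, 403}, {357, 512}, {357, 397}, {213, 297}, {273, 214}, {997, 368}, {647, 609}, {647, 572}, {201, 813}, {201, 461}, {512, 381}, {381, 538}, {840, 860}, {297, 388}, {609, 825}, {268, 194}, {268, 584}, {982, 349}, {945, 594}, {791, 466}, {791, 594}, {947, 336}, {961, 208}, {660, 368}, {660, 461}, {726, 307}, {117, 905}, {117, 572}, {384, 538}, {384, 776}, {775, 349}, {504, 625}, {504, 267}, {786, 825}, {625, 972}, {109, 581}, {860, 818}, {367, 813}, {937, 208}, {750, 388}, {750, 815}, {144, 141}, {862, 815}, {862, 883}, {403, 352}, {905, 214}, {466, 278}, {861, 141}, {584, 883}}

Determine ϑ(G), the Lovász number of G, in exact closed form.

107*cos(pi/107)/(cos(pi/107) + 1)

N(403) = {382, 352}, |N(403)| = 2.
N(574) = {273, 928}, |N(574)| = 2.
deg(214) = 2; N(214) = {273, 905}.
Vertex 697 has 2 neighbors: 680, 267.
G on 107 vertices is 2-regular; connected 2-regular on 107 ⇒ C_{107}.
A has 54 distinct eigenvalues ≈ [2.0, 1.997, 1.986, 1.969, 1.945, 1.914, 1.877, 1.833, 1.783, 1.727, 1.665, 1.597, 1.524, 1.445, 1.361, 1.273, 1.18, 1.084, 0.983, 0.879, 0.772, 0.663, 0.551, 0.437, 0.322, 0.205, 0.088, -0.029, -0.147, -0.263, -0.379, -0.494, -0.607, -0.718, -0.826, -0.931, -1.034, -1.132, -1.227, -1.318, -1.404, -1.485, -1.561, -1.632, -1.697, -1.756, -1.809, -1.856, -1.897, -1.931, -1.958, -1.978, -1.992, -1.999].
Lovász: ϑ = −107(-2*cos(pi/107))/(2+-(-1)*2*cos(pi/107)) = 107*cos(pi/107)/(cos(pi/107) + 1).
ϑ(G) ≈ 53.48846843.
Check 53 ≤ 107*cos(pi/107)/(cos(pi/107) + 1) ≤ 54: both strict.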